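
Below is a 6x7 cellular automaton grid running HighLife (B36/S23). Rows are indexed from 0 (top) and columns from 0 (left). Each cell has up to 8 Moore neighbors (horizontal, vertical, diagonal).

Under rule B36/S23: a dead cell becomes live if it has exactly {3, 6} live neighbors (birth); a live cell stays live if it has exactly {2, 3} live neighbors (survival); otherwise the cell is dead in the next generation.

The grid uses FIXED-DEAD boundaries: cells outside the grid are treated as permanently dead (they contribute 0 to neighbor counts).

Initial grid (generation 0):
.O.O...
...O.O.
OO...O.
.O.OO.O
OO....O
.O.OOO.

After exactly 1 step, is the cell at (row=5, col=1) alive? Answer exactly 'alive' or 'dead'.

Answer: alive

Derivation:
Simulating step by step:
Generation 0 (given above): 18 live cells
Generation 1: 19 live cells
..O.O..
OO.....
OO.O.OO
....O.O
OO....O
OOO.OO.

Cell (5,1) at generation 1: 1 -> alive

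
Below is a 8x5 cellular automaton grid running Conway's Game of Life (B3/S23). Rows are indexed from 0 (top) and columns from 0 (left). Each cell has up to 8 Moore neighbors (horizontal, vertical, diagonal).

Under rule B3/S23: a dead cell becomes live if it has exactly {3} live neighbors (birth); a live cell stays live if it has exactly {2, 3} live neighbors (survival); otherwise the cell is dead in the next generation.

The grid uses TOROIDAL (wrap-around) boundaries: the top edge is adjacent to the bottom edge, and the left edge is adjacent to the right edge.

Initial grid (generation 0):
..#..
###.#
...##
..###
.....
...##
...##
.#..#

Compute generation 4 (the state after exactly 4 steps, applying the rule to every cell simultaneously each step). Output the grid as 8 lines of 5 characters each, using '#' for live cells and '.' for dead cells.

Simulating step by step:
Generation 0 (given above): 16 live cells
Generation 1: 15 live cells
..#.#
###.#
.....
..#.#
..#..
...##
..#..
#.#.#
Generation 2: 18 live cells
..#..
###.#
..#.#
...#.
..#.#
..##.
###..
#.#.#
Generation 3: 16 live cells
..#..
#.#.#
..#.#
..#.#
..#.#
#...#
#....
#.#.#
Generation 4: 20 live cells
(generation 4 grid is the final answer)

Answer: ..#..
#.#.#
..#.#
###.#
.#..#
##.##
...#.
#..##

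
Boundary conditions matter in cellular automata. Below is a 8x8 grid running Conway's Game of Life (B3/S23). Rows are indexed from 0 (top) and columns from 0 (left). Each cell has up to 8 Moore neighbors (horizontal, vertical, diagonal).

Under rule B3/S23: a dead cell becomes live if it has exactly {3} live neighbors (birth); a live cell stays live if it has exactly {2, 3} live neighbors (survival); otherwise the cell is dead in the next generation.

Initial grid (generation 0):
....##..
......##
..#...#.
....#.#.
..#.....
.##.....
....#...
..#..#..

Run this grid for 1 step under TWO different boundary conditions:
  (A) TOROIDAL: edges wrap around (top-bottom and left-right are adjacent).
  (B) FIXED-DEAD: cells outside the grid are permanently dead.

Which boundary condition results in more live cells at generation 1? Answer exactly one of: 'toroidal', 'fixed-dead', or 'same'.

Answer: toroidal

Derivation:
Under TOROIDAL boundary, generation 1:
....##..
......##
......#.
...#.#..
.###....
.###....
.###....
...#.#..
Population = 18

Under FIXED-DEAD boundary, generation 1:
.....##.
......##
......#.
...#.#..
.###....
.###....
.###....
........
Population = 16

Comparison: toroidal=18, fixed-dead=16 -> toroidal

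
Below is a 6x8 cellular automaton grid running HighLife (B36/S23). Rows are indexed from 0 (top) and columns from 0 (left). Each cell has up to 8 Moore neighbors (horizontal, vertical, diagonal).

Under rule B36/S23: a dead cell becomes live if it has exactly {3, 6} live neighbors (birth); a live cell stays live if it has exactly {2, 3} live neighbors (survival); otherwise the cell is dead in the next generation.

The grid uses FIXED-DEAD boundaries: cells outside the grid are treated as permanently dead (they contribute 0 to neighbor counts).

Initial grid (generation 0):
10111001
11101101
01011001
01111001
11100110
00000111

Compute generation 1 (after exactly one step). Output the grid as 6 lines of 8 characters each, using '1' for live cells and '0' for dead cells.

Simulating step by step:
Generation 0 (given above): 28 live cells
Generation 1: 14 live cells
(generation 1 grid is the final answer)

Answer: 10101110
10000101
00000001
00000001
10000000
01000101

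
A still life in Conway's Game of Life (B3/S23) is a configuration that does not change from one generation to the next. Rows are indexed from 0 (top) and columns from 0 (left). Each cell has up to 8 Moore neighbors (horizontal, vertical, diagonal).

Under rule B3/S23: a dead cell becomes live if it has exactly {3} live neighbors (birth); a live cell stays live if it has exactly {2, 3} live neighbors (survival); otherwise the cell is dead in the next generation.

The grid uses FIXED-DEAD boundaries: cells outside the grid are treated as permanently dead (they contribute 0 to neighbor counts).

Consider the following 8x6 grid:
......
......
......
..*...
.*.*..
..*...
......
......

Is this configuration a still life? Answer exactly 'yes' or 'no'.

Compute generation 1 and compare to generation 0 (given above):
Generation 1:
......
......
......
..*...
.*.*..
..*...
......
......
The grids are IDENTICAL -> still life.

Answer: yes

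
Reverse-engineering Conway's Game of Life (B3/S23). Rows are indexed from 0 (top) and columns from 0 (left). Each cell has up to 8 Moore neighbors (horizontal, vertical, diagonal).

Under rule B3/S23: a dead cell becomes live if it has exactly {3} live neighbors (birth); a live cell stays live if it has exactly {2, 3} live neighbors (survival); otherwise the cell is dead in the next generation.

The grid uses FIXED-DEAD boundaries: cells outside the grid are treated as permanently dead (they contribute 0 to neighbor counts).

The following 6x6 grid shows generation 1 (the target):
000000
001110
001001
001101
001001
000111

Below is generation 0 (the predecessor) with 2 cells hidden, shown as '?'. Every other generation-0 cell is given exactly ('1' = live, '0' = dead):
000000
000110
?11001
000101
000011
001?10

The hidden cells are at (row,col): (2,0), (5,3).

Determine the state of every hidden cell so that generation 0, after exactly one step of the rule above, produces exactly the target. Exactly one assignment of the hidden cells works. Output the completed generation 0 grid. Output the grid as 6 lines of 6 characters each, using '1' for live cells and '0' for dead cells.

Answer: 000000
000110
011001
000101
000011
001110

Derivation:
Hidden generation-0 cells (in order): (2,0), (5,3).
A hidden cell only influences target cells in its own 3x3 neighborhood. Try each of the 2^2 = 4 assignments, step the completed generation 0 forward once under B3/S23, and compare with the target:
  (2,0)=0 (5,3)=0 -> step gives (4,2)='0' but target has '1' -> reject
  (2,0)=0 (5,3)=1 -> step reproduces the target at every cell -> ACCEPT
  (2,0)=1 (5,3)=0 -> step gives (1,1)='1' but target has '0' -> reject
  (2,0)=1 (5,3)=1 -> step gives (1,1)='1' but target has '0' -> reject
Unique solution: (2,0)=dead, (5,3)=live.
Check: live-neighbor counts of every cell in the completed generation 0:
001221
123222
113452
123253
013553
011333
Applying B3/S23 to generation 0 with these counts gives:
000000
001110
001001
001101
001001
000111
which matches the target exactly.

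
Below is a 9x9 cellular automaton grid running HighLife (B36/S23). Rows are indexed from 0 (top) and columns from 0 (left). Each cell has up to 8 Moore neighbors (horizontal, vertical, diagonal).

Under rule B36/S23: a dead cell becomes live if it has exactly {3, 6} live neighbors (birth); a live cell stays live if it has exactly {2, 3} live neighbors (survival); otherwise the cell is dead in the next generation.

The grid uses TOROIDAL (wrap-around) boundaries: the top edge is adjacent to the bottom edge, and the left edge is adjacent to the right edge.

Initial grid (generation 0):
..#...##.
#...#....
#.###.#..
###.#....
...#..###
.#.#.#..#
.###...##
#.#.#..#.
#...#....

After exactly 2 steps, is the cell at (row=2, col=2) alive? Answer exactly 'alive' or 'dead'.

Simulating step by step:
Generation 0 (given above): 33 live cells
Generation 1: 36 live cells
.#.#.#..#
..#.#.###
###.#...#
#..##.#..
...#.####
.###...#.
......##.
#.#.#..#.
.....###.
Generation 2: 32 live cells
#.##..###
#...#.#..
..###.#..
......#..
##...#..#
..#####..
......##.
......#..
####.#.#.

Cell (2,2) at generation 2: 1 -> alive

Answer: alive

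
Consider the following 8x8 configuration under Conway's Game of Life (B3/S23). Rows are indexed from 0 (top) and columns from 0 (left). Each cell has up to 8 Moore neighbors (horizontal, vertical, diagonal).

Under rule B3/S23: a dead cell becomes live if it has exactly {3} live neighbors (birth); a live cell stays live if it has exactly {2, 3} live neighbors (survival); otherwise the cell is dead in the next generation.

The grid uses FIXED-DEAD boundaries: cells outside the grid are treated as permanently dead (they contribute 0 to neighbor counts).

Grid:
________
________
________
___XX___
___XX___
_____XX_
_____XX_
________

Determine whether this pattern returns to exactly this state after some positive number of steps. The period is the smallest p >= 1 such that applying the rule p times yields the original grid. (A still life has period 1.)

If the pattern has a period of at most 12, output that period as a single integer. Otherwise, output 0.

Simulating and comparing each generation to the original:
Gen 0 (original, given above): 8 live cells
Gen 1: 6 live cells, differs from original
Gen 2: 8 live cells, MATCHES original -> period = 2

Answer: 2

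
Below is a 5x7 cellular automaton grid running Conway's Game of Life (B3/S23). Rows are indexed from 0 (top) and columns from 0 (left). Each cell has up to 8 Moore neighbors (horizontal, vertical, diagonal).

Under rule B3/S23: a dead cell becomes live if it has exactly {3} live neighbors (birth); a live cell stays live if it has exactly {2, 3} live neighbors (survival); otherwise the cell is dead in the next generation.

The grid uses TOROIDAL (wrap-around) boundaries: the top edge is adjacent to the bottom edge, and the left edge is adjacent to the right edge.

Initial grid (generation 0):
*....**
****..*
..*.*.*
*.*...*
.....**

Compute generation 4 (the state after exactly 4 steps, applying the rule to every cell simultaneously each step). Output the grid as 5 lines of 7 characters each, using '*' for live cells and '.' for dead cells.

Answer: ....**.
.*.****
...**..
.......
...**..

Derivation:
Simulating step by step:
Generation 0 (given above): 16 live cells
Generation 1: 9 live cells
..*.*..
..***..
.......
**.*...
.*.....
Generation 2: 13 live cells
.**.*..
..*.*..
.*..*..
***....
**.*...
Generation 3: 8 live cells
*...*..
..*.**.
*......
...*...
...*...
Generation 4: 11 live cells
(generation 4 grid is the final answer)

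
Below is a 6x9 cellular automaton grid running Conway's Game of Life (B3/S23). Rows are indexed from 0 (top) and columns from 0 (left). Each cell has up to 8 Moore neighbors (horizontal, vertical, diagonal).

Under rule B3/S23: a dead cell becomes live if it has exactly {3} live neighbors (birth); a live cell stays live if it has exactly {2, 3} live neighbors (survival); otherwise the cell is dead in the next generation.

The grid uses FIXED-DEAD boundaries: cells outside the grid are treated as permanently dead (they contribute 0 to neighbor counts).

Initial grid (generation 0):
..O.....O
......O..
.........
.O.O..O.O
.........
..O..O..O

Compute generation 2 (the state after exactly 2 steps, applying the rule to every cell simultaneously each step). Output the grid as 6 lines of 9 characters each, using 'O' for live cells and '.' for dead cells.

Simulating step by step:
Generation 0 (given above): 10 live cells
Generation 1: 3 live cells
.........
.........
.......O.
.........
..O....O.
.........
Generation 2: 0 live cells
(generation 2 grid is the final answer)

Answer: .........
.........
.........
.........
.........
.........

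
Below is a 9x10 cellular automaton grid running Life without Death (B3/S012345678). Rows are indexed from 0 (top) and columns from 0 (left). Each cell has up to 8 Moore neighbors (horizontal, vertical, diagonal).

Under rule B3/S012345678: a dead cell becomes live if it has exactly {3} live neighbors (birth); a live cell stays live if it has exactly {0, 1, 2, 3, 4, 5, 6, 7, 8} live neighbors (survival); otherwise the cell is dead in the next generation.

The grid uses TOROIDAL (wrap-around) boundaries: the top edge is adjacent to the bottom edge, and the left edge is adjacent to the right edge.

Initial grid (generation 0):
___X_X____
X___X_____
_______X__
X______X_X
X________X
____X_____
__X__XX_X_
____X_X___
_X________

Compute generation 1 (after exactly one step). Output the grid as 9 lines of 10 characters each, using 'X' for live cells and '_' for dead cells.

Answer: ___XXX____
X___X_____
X______XXX
X______X_X
X_______XX
____XX___X
__XXXXXXX_
____X_XX__
_X__XX____

Derivation:
Simulating step by step:
Generation 0 (given above): 18 live cells
Generation 1: 31 live cells
(generation 1 grid is the final answer)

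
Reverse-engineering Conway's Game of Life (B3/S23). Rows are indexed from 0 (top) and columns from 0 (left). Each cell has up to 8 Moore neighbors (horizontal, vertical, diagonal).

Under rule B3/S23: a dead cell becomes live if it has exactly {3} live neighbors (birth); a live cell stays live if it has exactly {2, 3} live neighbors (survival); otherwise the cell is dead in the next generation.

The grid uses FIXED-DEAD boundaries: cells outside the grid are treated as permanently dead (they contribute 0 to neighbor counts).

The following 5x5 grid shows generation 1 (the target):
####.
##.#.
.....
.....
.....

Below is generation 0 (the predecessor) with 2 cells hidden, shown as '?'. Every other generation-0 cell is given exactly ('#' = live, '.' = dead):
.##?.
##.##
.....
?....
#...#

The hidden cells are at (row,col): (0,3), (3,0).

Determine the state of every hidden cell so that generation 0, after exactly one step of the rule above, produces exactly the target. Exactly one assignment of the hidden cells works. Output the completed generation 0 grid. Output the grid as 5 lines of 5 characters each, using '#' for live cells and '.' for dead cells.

Hidden generation-0 cells (in order): (0,3), (3,0).
A hidden cell only influences target cells in its own 3x3 neighborhood. Try each of the 2^2 = 4 assignments, step the completed generation 0 forward once under B3/S23, and compare with the target:
  (0,3)=. (3,0)=. -> step reproduces the target at every cell -> ACCEPT
  (0,3)=. (3,0)=# -> step gives (2,0)='#' but target has '.' -> reject
  (0,3)=# (3,0)=. -> step gives (0,2)='.' but target has '#' -> reject
  (0,3)=# (3,0)=# -> step gives (0,2)='.' but target has '#' -> reject
Unique solution: (0,3)=dead, (3,0)=dead.
Check: live-neighbor counts of every cell in the completed generation 0:
33332
23421
22222
11011
01010
Applying B3/S23 to generation 0 with these counts gives:
####.
##.#.
.....
.....
.....
which matches the target exactly.

Answer: .##..
##.##
.....
.....
#...#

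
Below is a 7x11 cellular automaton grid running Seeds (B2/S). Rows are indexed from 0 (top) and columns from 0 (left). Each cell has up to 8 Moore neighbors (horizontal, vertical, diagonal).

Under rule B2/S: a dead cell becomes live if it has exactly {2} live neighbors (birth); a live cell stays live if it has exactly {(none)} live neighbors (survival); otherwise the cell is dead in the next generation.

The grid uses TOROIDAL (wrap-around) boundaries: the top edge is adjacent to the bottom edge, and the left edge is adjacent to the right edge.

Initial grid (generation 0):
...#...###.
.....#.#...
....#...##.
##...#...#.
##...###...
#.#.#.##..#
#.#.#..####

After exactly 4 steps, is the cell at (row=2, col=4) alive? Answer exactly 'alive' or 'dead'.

Simulating step by step:
Generation 0 (given above): 31 live cells
Generation 1: 12 live cells
###..#.....
...#......#
##.....#...
..#........
...#.....#.
...........
...........
Generation 2: 14 live cells
...##.....#
....#.#....
...#......#
#..#....#.#
..#........
...........
#.#........
Generation 3: 22 live cells
###........
#.#......##
..#..#.#...
.#..#......
##.#.....##
..##.......
.#..#.....#
Generation 4: 10 live cells
...........
......#.#..
....#.#.##.
.....##.##.
...........
...........
...........

Cell (2,4) at generation 4: 1 -> alive

Answer: alive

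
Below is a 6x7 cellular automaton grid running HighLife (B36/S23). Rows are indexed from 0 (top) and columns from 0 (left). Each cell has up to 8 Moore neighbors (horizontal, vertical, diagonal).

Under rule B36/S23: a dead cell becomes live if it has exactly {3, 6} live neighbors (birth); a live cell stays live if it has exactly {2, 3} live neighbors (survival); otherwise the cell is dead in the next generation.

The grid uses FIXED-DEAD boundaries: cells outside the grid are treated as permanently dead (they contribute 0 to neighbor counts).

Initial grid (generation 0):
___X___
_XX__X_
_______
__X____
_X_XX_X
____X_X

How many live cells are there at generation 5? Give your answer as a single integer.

Answer: 6

Derivation:
Simulating step by step:
Generation 0 (given above): 11 live cells
Generation 1: 11 live cells
__X____
__X____
_XX____
__XX___
__XXX__
___XX__
Generation 2: 6 live cells
_______
__XX___
_X_____
____X__
_______
__X_X__
Generation 3: 4 live cells
_______
__X____
__XX___
_______
___X___
_______
Generation 4: 6 live cells
_______
__XX___
__XX___
__XX___
_______
_______
Generation 5: 6 live cells
_______
__XX___
_X__X__
__XX___
_______
_______
Population at generation 5: 6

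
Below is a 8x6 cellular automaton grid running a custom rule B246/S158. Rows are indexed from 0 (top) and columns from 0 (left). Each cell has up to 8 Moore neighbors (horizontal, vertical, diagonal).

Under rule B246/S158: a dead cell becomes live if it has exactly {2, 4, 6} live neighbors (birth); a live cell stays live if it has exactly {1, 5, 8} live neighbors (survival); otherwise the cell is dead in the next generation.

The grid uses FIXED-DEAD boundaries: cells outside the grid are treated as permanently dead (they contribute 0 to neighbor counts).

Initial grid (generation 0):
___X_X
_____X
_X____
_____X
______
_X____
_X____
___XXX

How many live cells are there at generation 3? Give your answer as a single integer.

Answer: 16

Derivation:
Simulating step by step:
Generation 0 (given above): 10 live cells
Generation 1: 15 live cells
_____X
__X__X
____XX
______
______
XXX___
XX_X_X
__XX_X
Generation 2: 18 live cells
____XX
___XX_
___X__
____XX
X_X___
___XX_
_XX_XX
X___XX
Generation 3: 16 live cells
______
__X___
__X___
_XX__X
_XXXX_
XXX___
X___X_
X_X___
Population at generation 3: 16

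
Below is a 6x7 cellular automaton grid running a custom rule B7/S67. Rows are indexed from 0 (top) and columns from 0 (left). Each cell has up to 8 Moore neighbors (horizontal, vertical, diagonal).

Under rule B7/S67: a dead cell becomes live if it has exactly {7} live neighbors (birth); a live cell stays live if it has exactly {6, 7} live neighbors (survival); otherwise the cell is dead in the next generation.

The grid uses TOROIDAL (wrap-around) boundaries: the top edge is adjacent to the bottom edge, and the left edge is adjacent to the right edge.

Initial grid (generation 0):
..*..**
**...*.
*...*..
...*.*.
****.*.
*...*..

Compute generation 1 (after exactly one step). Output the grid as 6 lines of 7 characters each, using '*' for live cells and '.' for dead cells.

Simulating step by step:
Generation 0 (given above): 17 live cells
Generation 1: 0 live cells
(generation 1 grid is the final answer)

Answer: .......
.......
.......
.......
.......
.......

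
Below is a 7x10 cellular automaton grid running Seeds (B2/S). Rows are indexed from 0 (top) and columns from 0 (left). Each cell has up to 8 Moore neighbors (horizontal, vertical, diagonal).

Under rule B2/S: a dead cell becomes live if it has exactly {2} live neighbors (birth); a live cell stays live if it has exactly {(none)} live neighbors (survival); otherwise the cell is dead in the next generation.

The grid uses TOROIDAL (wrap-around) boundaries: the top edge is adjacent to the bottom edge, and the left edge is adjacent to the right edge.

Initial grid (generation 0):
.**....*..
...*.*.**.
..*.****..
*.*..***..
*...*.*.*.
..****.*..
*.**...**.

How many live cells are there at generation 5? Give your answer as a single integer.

Answer: 16

Derivation:
Simulating step by step:
Generation 0 (given above): 31 live cells
Generation 1: 5 live cells
*.........
..........
.........*
..........
..........
*.........
.....*...*
Generation 2: 5 live cells
.........*
*........*
..........
..........
..........
.........*
.*........
Generation 3: 8 live cells
.*......*.
........*.
*........*
..........
..........
*.........
........**
Generation 4: 9 live cells
*.........
.*.....*..
........*.
*........*
..........
........*.
.*.....*..
Generation 5: 16 live cells
..*...***.
*.......**
.*.....*..
........*.
*.......*.
.......*..
*.......**
Population at generation 5: 16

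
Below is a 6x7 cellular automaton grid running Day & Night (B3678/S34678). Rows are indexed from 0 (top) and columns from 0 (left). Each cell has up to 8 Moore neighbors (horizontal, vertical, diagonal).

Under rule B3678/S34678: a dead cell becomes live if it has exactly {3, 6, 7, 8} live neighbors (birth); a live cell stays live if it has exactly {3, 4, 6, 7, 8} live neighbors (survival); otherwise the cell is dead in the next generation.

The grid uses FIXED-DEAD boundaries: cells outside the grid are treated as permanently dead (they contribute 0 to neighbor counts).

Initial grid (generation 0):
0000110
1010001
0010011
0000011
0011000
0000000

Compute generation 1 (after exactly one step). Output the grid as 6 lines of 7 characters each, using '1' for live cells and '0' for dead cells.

Answer: 0000000
0101101
0100011
0011111
0000000
0000000

Derivation:
Simulating step by step:
Generation 0 (given above): 12 live cells
Generation 1: 12 live cells
(generation 1 grid is the final answer)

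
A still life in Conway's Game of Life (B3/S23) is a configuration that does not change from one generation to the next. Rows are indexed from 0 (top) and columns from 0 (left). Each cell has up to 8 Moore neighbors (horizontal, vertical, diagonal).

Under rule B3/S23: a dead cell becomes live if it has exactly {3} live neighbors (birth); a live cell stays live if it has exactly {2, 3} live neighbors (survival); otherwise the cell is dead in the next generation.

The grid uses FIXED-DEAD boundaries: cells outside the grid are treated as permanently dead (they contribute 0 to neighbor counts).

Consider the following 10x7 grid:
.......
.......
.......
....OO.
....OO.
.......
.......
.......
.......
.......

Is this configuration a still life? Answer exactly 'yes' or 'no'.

Compute generation 1 and compare to generation 0 (given above):
Generation 1:
.......
.......
.......
....OO.
....OO.
.......
.......
.......
.......
.......
The grids are IDENTICAL -> still life.

Answer: yes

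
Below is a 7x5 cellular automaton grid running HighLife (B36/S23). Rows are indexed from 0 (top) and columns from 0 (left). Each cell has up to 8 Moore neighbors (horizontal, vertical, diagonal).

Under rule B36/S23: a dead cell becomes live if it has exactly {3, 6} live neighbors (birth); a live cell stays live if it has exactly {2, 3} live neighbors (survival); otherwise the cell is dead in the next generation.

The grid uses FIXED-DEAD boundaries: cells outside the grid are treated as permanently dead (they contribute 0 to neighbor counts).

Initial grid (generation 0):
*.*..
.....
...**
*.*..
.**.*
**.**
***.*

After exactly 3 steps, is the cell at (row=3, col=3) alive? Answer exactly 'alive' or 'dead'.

Simulating step by step:
Generation 0 (given above): 17 live cells
Generation 1: 10 live cells
.....
...*.
...*.
..*.*
....*
..*.*
*.*.*
Generation 2: 8 live cells
.....
.....
..***
....*
....*
.*..*
.*...
Generation 3: 6 live cells
.....
...*.
...**
....*
...**
.....
.....

Cell (3,3) at generation 3: 0 -> dead

Answer: dead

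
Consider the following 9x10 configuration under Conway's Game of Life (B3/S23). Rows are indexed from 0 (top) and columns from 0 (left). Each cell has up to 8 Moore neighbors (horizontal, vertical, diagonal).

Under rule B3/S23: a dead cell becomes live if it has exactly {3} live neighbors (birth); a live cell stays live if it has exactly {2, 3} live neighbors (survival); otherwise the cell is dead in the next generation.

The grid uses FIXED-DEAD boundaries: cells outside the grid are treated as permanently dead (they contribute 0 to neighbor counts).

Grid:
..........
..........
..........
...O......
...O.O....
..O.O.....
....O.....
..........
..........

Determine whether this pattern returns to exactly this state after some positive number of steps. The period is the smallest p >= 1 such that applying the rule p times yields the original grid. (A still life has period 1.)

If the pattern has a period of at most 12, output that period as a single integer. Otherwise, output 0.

Simulating and comparing each generation to the original:
Gen 0 (original, given above): 6 live cells
Gen 1: 6 live cells, differs from original
Gen 2: 6 live cells, MATCHES original -> period = 2

Answer: 2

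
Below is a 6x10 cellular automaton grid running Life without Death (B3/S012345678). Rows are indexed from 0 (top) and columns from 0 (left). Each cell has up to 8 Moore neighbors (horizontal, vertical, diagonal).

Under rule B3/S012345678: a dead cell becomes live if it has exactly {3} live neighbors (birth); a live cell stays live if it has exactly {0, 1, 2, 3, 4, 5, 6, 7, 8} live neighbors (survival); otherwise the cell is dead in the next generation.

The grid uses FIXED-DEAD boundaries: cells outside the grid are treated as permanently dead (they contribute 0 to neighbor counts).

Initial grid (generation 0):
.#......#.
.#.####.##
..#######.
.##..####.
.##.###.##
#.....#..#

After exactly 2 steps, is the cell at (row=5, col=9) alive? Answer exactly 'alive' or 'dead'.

Simulating step by step:
Generation 0 (given above): 32 live cells
Generation 1: 42 live cells
.##.##.###
.#.####.##
..#######.
.##..####.
#######.##
##....####
Generation 2: 45 live cells
.##.##.###
.#.####.##
..#######.
###..####.
#######.##
##.##.####

Cell (5,9) at generation 2: 1 -> alive

Answer: alive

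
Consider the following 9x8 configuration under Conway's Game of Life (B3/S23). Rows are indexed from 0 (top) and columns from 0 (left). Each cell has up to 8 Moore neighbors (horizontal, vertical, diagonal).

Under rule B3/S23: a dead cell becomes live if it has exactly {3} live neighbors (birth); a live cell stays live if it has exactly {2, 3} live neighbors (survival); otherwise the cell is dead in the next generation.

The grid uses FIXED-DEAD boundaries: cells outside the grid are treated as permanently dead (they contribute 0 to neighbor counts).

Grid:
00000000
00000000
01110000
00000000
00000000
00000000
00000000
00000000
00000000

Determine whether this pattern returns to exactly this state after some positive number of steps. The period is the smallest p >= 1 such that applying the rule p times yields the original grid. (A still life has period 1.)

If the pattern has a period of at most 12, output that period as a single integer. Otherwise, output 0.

Simulating and comparing each generation to the original:
Gen 0 (original, given above): 3 live cells
Gen 1: 3 live cells, differs from original
Gen 2: 3 live cells, MATCHES original -> period = 2

Answer: 2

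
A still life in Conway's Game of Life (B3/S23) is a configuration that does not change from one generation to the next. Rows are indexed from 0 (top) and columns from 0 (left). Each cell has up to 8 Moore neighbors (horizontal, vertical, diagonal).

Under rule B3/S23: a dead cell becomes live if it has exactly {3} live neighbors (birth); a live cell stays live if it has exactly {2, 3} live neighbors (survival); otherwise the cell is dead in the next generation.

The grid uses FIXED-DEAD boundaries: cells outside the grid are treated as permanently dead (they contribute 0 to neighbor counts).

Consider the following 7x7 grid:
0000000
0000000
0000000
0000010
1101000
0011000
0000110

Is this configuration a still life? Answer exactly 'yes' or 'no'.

Compute generation 1 and compare to generation 0 (given above):
Generation 1:
0000000
0000000
0000000
0000000
0101100
0111000
0001100
Cell (3,5) differs: gen0=1 vs gen1=0 -> NOT a still life.

Answer: no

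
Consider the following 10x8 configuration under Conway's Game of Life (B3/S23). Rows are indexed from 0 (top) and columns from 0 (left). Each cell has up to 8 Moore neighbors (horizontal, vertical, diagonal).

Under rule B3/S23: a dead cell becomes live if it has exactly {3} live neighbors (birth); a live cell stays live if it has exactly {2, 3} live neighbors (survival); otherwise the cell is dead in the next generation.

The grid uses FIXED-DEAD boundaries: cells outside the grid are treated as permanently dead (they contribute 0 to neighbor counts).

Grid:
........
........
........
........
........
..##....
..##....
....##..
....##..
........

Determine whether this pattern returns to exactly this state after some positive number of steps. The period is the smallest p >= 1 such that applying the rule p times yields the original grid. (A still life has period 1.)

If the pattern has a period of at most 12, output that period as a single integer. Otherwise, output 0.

Answer: 2

Derivation:
Simulating and comparing each generation to the original:
Gen 0 (original, given above): 8 live cells
Gen 1: 6 live cells, differs from original
Gen 2: 8 live cells, MATCHES original -> period = 2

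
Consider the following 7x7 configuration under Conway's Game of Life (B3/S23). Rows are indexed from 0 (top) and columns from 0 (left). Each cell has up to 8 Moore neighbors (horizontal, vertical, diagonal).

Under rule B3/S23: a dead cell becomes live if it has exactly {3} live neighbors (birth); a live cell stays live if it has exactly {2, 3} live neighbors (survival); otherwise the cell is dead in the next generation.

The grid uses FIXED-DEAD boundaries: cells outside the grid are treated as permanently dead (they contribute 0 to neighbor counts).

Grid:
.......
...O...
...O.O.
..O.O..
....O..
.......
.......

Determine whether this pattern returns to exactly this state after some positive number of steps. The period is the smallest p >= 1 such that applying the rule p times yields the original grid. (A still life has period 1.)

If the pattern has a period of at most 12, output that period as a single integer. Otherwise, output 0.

Simulating and comparing each generation to the original:
Gen 0 (original, given above): 6 live cells
Gen 1: 6 live cells, differs from original
Gen 2: 6 live cells, MATCHES original -> period = 2

Answer: 2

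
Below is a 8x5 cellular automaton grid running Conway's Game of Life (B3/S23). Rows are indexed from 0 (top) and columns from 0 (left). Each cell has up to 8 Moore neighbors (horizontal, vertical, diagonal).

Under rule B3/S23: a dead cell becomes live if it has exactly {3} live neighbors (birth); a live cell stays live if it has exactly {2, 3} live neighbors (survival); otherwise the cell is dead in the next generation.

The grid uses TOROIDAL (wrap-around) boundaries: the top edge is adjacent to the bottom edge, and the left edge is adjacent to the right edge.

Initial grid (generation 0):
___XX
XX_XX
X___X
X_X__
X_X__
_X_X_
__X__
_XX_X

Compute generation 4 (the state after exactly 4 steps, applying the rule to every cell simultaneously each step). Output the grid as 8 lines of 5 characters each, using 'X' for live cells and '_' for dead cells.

Simulating step by step:
Generation 0 (given above): 18 live cells
Generation 1: 16 live cells
_____
_XX__
__X__
X__X_
X_XXX
_X_X_
X____
XXX_X
Generation 2: 13 live cells
___X_
_XX__
__XX_
X____
X____
_X_X_
___X_
XX__X
Generation 3: 18 live cells
___XX
_X___
__XX_
_X__X
XX__X
__X_X
_X_X_
X_XXX
Generation 4: 16 live cells
(generation 4 grid is the final answer)

Answer: _X___
____X
XXXX_
_X__X
_XX_X
__X_X
_X___
XX___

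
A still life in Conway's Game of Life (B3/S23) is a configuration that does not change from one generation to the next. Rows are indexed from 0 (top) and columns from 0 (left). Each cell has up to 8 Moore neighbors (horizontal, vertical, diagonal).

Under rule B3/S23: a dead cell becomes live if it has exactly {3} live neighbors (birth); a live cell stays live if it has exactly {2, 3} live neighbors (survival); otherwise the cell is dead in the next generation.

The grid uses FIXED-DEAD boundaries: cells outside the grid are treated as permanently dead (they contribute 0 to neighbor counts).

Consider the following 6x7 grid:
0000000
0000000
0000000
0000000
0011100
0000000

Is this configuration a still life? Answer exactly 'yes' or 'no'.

Answer: no

Derivation:
Compute generation 1 and compare to generation 0 (given above):
Generation 1:
0000000
0000000
0000000
0001000
0001000
0001000
Cell (3,3) differs: gen0=0 vs gen1=1 -> NOT a still life.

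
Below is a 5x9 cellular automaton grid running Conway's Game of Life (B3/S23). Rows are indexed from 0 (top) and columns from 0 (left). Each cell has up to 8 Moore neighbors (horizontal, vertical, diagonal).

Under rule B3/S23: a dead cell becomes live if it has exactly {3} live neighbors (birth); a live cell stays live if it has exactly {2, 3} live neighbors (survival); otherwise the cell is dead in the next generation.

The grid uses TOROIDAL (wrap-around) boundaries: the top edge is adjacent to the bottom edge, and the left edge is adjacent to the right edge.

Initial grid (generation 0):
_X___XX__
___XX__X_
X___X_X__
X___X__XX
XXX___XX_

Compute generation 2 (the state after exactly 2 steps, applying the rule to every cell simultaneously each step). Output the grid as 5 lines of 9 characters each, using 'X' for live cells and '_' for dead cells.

Answer: XX___X__X
_XX___XX_
____XX___
___X_____
XXX______

Derivation:
Simulating step by step:
Generation 0 (given above): 18 live cells
Generation 1: 14 live cells
XX_XXX__X
___XX__X_
X___X_X__
___X_____
__X______
Generation 2: 14 live cells
(generation 2 grid is the final answer)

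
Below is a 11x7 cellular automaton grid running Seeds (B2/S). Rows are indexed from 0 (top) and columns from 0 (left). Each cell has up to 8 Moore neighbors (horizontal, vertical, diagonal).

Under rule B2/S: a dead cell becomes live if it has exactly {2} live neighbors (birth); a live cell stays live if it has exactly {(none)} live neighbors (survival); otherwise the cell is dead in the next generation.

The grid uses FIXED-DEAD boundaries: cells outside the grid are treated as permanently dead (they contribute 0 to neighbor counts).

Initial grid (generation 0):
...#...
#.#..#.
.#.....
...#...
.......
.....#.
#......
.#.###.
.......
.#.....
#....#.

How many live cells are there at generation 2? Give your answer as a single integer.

Answer: 16

Derivation:
Simulating step by step:
Generation 0 (given above): 15 live cells
Generation 1: 22 live cells
.##.#..
...##..
#..##..
..#....
....#..
.......
.###..#
#.#....
##.#.#.
#......
.#.....
Generation 2: 16 live cells
.....#.
#......
.#...#.
.#...#.
...#...
.#..##.
#......
.....##
....#..
....#..
#......
Population at generation 2: 16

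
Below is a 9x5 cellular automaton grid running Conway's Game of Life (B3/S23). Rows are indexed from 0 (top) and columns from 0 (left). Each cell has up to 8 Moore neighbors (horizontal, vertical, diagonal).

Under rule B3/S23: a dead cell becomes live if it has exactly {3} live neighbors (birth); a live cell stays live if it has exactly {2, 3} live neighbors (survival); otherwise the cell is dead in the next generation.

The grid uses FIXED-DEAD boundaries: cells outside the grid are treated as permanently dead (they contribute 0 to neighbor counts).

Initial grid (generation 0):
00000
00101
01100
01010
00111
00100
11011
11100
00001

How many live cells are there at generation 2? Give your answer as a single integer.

Simulating step by step:
Generation 0 (given above): 18 live cells
Generation 1: 14 live cells
00000
01110
01000
01001
01001
00000
10010
10101
01000
Generation 2: 15 live cells
00100
01100
11010
11100
00000
00000
01010
10110
01000
Population at generation 2: 15

Answer: 15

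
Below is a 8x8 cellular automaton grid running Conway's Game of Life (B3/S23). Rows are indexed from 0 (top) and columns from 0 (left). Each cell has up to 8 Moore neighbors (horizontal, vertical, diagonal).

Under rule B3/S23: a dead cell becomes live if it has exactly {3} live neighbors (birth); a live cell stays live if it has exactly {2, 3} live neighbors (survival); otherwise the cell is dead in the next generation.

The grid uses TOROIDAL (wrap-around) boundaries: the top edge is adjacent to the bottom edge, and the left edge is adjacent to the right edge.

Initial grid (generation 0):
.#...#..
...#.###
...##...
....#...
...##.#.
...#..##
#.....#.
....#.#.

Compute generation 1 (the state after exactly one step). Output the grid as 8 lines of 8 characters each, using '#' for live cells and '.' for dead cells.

Simulating step by step:
Generation 0 (given above): 19 live cells
Generation 1: 17 live cells
(generation 1 grid is the final answer)

Answer: .......#
..##.##.
...#..#.
........
...##.##
...##.#.
......#.
......##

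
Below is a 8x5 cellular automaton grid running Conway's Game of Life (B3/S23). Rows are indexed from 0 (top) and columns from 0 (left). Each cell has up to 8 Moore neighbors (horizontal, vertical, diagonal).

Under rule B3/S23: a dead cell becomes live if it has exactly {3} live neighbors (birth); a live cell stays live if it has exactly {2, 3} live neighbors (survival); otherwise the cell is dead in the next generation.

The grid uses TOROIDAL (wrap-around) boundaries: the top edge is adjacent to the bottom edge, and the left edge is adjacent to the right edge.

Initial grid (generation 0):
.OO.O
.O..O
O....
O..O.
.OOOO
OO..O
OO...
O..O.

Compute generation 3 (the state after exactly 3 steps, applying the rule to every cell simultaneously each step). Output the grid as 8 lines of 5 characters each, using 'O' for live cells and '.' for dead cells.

Simulating step by step:
Generation 0 (given above): 19 live cells
Generation 1: 13 live cells
.OO.O
.OOOO
OO...
O..O.
.....
.....
..O..
...O.
Generation 2: 8 live cells
.O..O
....O
.....
OO..O
.....
.....
.....
.O.O.
Generation 3: 9 live cells
(generation 3 grid is the final answer)

Answer: ..OOO
O....
....O
O....
O....
.....
.....
O.O..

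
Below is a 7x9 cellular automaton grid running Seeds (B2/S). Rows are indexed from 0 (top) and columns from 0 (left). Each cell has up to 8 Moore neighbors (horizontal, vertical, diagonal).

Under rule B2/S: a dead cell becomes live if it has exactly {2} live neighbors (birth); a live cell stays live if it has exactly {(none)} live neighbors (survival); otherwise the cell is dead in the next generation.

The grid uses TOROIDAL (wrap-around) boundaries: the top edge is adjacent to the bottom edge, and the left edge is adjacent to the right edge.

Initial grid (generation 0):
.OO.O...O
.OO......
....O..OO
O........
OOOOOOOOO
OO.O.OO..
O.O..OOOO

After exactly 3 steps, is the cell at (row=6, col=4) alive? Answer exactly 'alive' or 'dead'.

Answer: alive

Derivation:
Simulating step by step:
Generation 0 (given above): 30 live cells
Generation 1: 4 live cells
.........
....OO...
..OO.....
.........
.........
.........
.........
Generation 2: 6 live cells
....OO...
..O......
.....O...
..OO.....
.........
.........
.........
Generation 3: 10 live cells
...O.....
...O..O..
.O..O....
....O....
..OO.....
.........
....OO...

Cell (6,4) at generation 3: 1 -> alive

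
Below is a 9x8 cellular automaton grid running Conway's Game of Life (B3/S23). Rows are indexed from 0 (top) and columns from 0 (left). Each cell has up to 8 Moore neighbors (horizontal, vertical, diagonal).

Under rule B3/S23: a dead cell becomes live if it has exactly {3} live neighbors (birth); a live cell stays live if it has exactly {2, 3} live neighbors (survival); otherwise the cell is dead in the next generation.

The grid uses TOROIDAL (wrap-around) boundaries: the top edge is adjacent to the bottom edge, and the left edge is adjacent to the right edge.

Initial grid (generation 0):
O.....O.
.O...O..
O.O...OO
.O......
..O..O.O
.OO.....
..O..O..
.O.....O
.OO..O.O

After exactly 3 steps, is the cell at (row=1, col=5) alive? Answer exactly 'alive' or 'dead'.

Answer: alive

Derivation:
Simulating step by step:
Generation 0 (given above): 22 live cells
Generation 1: 25 live cells
O.O..OOO
.O...O..
O.O...OO
.OO.....
O.O.....
.OOO..O.
O.O.....
.O......
.OO....O
Generation 2: 19 live cells
..O..O.O
..O..O..
O.O...OO
..OO....
O.......
O..O...O
O..O....
........
..O....O
Generation 3: 24 live cells
.OOO....
O.OO.O..
..O...OO
O.OO....
OOOO...O
OO.....O
O......O
........
......O.

Cell (1,5) at generation 3: 1 -> alive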